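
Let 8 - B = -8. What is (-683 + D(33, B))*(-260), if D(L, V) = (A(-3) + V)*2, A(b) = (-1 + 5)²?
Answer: 160940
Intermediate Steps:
A(b) = 16 (A(b) = 4² = 16)
B = 16 (B = 8 - 1*(-8) = 8 + 8 = 16)
D(L, V) = 32 + 2*V (D(L, V) = (16 + V)*2 = 32 + 2*V)
(-683 + D(33, B))*(-260) = (-683 + (32 + 2*16))*(-260) = (-683 + (32 + 32))*(-260) = (-683 + 64)*(-260) = -619*(-260) = 160940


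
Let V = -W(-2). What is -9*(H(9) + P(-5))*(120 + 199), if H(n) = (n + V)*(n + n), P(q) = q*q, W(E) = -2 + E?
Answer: -743589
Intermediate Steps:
V = 4 (V = -(-2 - 2) = -1*(-4) = 4)
P(q) = q²
H(n) = 2*n*(4 + n) (H(n) = (n + 4)*(n + n) = (4 + n)*(2*n) = 2*n*(4 + n))
-9*(H(9) + P(-5))*(120 + 199) = -9*(2*9*(4 + 9) + (-5)²)*(120 + 199) = -9*(2*9*13 + 25)*319 = -9*(234 + 25)*319 = -2331*319 = -9*82621 = -743589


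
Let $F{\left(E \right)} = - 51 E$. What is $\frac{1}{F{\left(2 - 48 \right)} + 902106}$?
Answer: $\frac{1}{904452} \approx 1.1056 \cdot 10^{-6}$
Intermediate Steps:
$\frac{1}{F{\left(2 - 48 \right)} + 902106} = \frac{1}{- 51 \left(2 - 48\right) + 902106} = \frac{1}{\left(-51\right) \left(-46\right) + 902106} = \frac{1}{2346 + 902106} = \frac{1}{904452}$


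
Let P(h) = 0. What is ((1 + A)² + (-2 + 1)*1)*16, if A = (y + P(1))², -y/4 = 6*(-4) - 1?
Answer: 1600320000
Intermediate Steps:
y = 100 (y = -4*(6*(-4) - 1) = -4*(-24 - 1) = -4*(-25) = 100)
A = 10000 (A = (100 + 0)² = 100² = 10000)
((1 + A)² + (-2 + 1)*1)*16 = ((1 + 10000)² + (-2 + 1)*1)*16 = (10001² - 1*1)*16 = (100020001 - 1)*16 = 100020000*16 = 1600320000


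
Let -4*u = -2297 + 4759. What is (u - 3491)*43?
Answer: -353159/2 ≈ -1.7658e+5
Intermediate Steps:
u = -1231/2 (u = -(-2297 + 4759)/4 = -¼*2462 = -1231/2 ≈ -615.50)
(u - 3491)*43 = (-1231/2 - 3491)*43 = -8213/2*43 = -353159/2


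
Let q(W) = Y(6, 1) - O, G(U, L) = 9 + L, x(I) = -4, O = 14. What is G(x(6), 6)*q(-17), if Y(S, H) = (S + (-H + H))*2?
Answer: -30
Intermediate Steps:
Y(S, H) = 2*S (Y(S, H) = (S + 0)*2 = S*2 = 2*S)
q(W) = -2 (q(W) = 2*6 - 1*14 = 12 - 14 = -2)
G(x(6), 6)*q(-17) = (9 + 6)*(-2) = 15*(-2) = -30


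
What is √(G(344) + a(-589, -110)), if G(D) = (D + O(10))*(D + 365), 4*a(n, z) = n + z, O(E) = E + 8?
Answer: √1025933/2 ≈ 506.44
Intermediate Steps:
O(E) = 8 + E
a(n, z) = n/4 + z/4 (a(n, z) = (n + z)/4 = n/4 + z/4)
G(D) = (18 + D)*(365 + D) (G(D) = (D + (8 + 10))*(D + 365) = (D + 18)*(365 + D) = (18 + D)*(365 + D))
√(G(344) + a(-589, -110)) = √((6570 + 344² + 383*344) + ((¼)*(-589) + (¼)*(-110))) = √((6570 + 118336 + 131752) + (-589/4 - 55/2)) = √(256658 - 699/4) = √(1025933/4) = √1025933/2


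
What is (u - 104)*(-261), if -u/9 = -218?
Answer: -484938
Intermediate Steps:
u = 1962 (u = -9*(-218) = 1962)
(u - 104)*(-261) = (1962 - 104)*(-261) = 1858*(-261) = -484938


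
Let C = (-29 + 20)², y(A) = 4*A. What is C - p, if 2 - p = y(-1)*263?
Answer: -973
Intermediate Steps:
C = 81 (C = (-9)² = 81)
p = 1054 (p = 2 - 4*(-1)*263 = 2 - (-4)*263 = 2 - 1*(-1052) = 2 + 1052 = 1054)
C - p = 81 - 1*1054 = 81 - 1054 = -973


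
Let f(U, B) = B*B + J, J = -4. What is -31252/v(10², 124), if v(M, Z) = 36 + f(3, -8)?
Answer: -7813/24 ≈ -325.54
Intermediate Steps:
f(U, B) = -4 + B² (f(U, B) = B*B - 4 = B² - 4 = -4 + B²)
v(M, Z) = 96 (v(M, Z) = 36 + (-4 + (-8)²) = 36 + (-4 + 64) = 36 + 60 = 96)
-31252/v(10², 124) = -31252/96 = -31252*1/96 = -7813/24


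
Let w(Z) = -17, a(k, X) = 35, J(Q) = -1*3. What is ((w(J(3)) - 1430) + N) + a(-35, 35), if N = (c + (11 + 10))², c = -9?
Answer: -1268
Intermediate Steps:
J(Q) = -3
N = 144 (N = (-9 + (11 + 10))² = (-9 + 21)² = 12² = 144)
((w(J(3)) - 1430) + N) + a(-35, 35) = ((-17 - 1430) + 144) + 35 = (-1447 + 144) + 35 = -1303 + 35 = -1268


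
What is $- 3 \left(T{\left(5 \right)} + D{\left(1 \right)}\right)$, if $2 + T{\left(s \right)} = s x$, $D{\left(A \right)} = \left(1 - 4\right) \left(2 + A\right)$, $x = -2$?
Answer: $63$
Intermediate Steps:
$D{\left(A \right)} = -6 - 3 A$ ($D{\left(A \right)} = - 3 \left(2 + A\right) = -6 - 3 A$)
$T{\left(s \right)} = -2 - 2 s$ ($T{\left(s \right)} = -2 + s \left(-2\right) = -2 - 2 s$)
$- 3 \left(T{\left(5 \right)} + D{\left(1 \right)}\right) = - 3 \left(\left(-2 - 10\right) - 9\right) = - 3 \left(-12 - 9\right) = \left(-3\right) \left(-21\right) = 63$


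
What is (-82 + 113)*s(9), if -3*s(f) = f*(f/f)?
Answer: -93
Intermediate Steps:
s(f) = -f/3 (s(f) = -f*f/f/3 = -f/3)
(-82 + 113)*s(9) = (-82 + 113)*(-⅓*9) = 31*(-3) = -93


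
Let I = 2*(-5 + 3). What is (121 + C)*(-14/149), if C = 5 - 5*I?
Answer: -2044/149 ≈ -13.718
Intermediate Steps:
I = -4 (I = 2*(-2) = -4)
C = 25 (C = 5 - 5*(-4) = 5 + 20 = 25)
(121 + C)*(-14/149) = (121 + 25)*(-14/149) = 146*(-14*1/149) = 146*(-14/149) = -2044/149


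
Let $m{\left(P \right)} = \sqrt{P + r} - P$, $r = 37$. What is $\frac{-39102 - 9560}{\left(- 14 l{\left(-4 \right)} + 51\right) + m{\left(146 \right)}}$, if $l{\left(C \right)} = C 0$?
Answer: $\frac{2311445}{4421} + \frac{24331 \sqrt{183}}{4421} \approx 597.28$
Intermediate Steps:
$l{\left(C \right)} = 0$
$m{\left(P \right)} = \sqrt{37 + P} - P$ ($m{\left(P \right)} = \sqrt{P + 37} - P = \sqrt{37 + P} - P$)
$\frac{-39102 - 9560}{\left(- 14 l{\left(-4 \right)} + 51\right) + m{\left(146 \right)}} = \frac{-39102 - 9560}{\left(\left(-14\right) 0 + 51\right) + \left(\sqrt{37 + 146} - 146\right)} = - \frac{48662}{\left(0 + 51\right) - \left(146 - \sqrt{183}\right)} = - \frac{48662}{51 - \left(146 - \sqrt{183}\right)} = - \frac{48662}{-95 + \sqrt{183}}$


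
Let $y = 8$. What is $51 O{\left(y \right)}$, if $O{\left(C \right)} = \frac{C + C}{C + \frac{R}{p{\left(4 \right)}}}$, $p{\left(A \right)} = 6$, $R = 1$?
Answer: $\frac{4896}{49} \approx 99.918$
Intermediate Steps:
$O{\left(C \right)} = \frac{2 C}{\frac{1}{6} + C}$ ($O{\left(C \right)} = \frac{C + C}{C + 1 \cdot \frac{1}{6}} = \frac{2 C}{C + 1 \cdot \frac{1}{6}} = \frac{2 C}{C + \frac{1}{6}} = \frac{2 C}{\frac{1}{6} + C}$)
$51 O{\left(y \right)} = 51 \cdot 12 \cdot 8 \frac{1}{1 + 6 \cdot 8} = 51 \cdot 12 \cdot 8 \frac{1}{1 + 48} = 51 \cdot 12 \cdot 8 \cdot \frac{1}{49} = 51 \cdot \frac{96}{49} = \frac{4896}{49}$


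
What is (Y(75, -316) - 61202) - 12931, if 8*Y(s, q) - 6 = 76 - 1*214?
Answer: -148299/2 ≈ -74150.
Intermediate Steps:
Y(s, q) = -33/2 (Y(s, q) = ¾ + (76 - 1*214)/8 = ¾ + (76 - 214)/8 = ¾ + (⅛)*(-138) = ¾ - 69/4 = -33/2)
(Y(75, -316) - 61202) - 12931 = (-33/2 - 61202) - 12931 = -122437/2 - 12931 = -148299/2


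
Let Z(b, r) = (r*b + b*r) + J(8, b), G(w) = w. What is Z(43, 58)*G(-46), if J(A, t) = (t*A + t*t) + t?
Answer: -332304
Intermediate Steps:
J(A, t) = t + t² + A*t (J(A, t) = (A*t + t²) + t = (t² + A*t) + t = t + t² + A*t)
Z(b, r) = b*(9 + b) + 2*b*r (Z(b, r) = (r*b + b*r) + b*(1 + 8 + b) = (b*r + b*r) + b*(9 + b) = 2*b*r + b*(9 + b) = b*(9 + b) + 2*b*r)
Z(43, 58)*G(-46) = (43*(9 + 43 + 2*58))*(-46) = (43*(9 + 43 + 116))*(-46) = (43*168)*(-46) = 7224*(-46) = -332304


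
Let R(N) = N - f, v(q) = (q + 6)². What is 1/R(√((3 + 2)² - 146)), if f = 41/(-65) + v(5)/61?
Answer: -21268260/1931040721 - 172933475*I/1931040721 ≈ -0.011014 - 0.089555*I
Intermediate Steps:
v(q) = (6 + q)²
f = 5364/3965 (f = 41/(-65) + (6 + 5)²/61 = 41*(-1/65) + 11²*(1/61) = -41/65 + 121*(1/61) = -41/65 + 121/61 = 5364/3965 ≈ 1.3528)
R(N) = -5364/3965 + N (R(N) = N - 1*5364/3965 = N - 5364/3965 = -5364/3965 + N)
1/R(√((3 + 2)² - 146)) = 1/(-5364/3965 + √((3 + 2)² - 146)) = 1/(-5364/3965 + √(5² - 146)) = 1/(-5364/3965 + √(25 - 146)) = 1/(-5364/3965 + √(-121)) = 1/(-5364/3965 + 11*I) = 15721225*(-5364/3965 - 11*I)/1931040721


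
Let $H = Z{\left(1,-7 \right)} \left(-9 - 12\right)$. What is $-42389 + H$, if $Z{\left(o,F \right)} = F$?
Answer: $-42242$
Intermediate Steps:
$H = 147$ ($H = - 7 \left(-9 - 12\right) = \left(-7\right) \left(-21\right) = 147$)
$-42389 + H = -42389 + 147 = -42242$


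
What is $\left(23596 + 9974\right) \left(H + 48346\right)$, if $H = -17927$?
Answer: $1021165830$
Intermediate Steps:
$\left(23596 + 9974\right) \left(H + 48346\right) = \left(23596 + 9974\right) \left(-17927 + 48346\right) = 33570 \cdot 30419 = 1021165830$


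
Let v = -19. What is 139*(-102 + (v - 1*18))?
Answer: -19321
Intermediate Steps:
139*(-102 + (v - 1*18)) = 139*(-102 + (-19 - 1*18)) = 139*(-102 + (-19 - 18)) = 139*(-102 - 37) = 139*(-139) = -19321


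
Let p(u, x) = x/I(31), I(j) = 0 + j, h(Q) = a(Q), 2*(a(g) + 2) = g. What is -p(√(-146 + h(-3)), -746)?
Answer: 746/31 ≈ 24.065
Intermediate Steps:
a(g) = -2 + g/2
h(Q) = -2 + Q/2
I(j) = j
p(u, x) = x/31
-p(√(-146 + h(-3)), -746) = -(-746)/31 = -1*(-746/31) = 746/31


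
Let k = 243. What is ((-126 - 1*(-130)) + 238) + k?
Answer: 485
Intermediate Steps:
((-126 - 1*(-130)) + 238) + k = ((-126 - 1*(-130)) + 238) + 243 = ((-126 + 130) + 238) + 243 = (4 + 238) + 243 = 242 + 243 = 485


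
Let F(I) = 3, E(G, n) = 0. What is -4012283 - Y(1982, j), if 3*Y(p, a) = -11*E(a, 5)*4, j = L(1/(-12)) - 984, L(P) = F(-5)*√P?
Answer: -4012283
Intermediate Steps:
L(P) = 3*√P
j = -984 + I*√3/2 (j = 3*√(1/(-12)) - 984 = 3*√(-1/12) - 984 = 3*(I*√3/6) - 984 = I*√3/2 - 984 = -984 + I*√3/2 ≈ -984.0 + 0.86602*I)
Y(p, a) = 0 (Y(p, a) = (-11*0*4)/3 = (0*4)/3 = (⅓)*0 = 0)
-4012283 - Y(1982, j) = -4012283 - 1*0 = -4012283 + 0 = -4012283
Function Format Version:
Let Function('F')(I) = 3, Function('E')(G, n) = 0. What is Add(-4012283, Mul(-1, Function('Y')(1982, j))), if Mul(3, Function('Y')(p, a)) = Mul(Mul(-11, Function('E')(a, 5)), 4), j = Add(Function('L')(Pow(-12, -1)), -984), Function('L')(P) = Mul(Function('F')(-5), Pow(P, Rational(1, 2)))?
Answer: -4012283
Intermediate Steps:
Function('L')(P) = Mul(3, Pow(P, Rational(1, 2)))
j = Add(-984, Mul(Rational(1, 2), I, Pow(3, Rational(1, 2)))) (j = Add(Mul(3, Pow(Pow(-12, -1), Rational(1, 2))), -984) = Add(Mul(3, Pow(Rational(-1, 12), Rational(1, 2))), -984) = Add(Mul(3, Mul(Rational(1, 6), I, Pow(3, Rational(1, 2)))), -984) = Add(Mul(Rational(1, 2), I, Pow(3, Rational(1, 2))), -984) = Add(-984, Mul(Rational(1, 2), I, Pow(3, Rational(1, 2)))) ≈ Add(-984.00, Mul(0.86602, I)))
Function('Y')(p, a) = 0 (Function('Y')(p, a) = Mul(Rational(1, 3), Mul(Mul(-11, 0), 4)) = Mul(Rational(1, 3), Mul(0, 4)) = Mul(Rational(1, 3), 0) = 0)
Add(-4012283, Mul(-1, Function('Y')(1982, j))) = Add(-4012283, Mul(-1, 0)) = Add(-4012283, 0) = -4012283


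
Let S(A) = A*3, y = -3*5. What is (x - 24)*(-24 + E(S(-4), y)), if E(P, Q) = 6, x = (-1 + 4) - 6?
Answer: 486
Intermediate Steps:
y = -15
S(A) = 3*A
x = -3 (x = 3 - 6 = -3)
(x - 24)*(-24 + E(S(-4), y)) = (-3 - 24)*(-24 + 6) = -27*(-18) = 486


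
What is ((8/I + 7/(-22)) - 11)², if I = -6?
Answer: 697225/4356 ≈ 160.06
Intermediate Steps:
((8/I + 7/(-22)) - 11)² = ((8/(-6) + 7/(-22)) - 11)² = ((8*(-⅙) + 7*(-1/22)) - 11)² = ((-4/3 - 7/22) - 11)² = (-109/66 - 11)² = (-835/66)² = 697225/4356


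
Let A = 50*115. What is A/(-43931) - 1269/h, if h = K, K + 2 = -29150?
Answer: -111875561/1280676512 ≈ -0.087357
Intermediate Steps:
A = 5750
K = -29152 (K = -2 - 29150 = -29152)
h = -29152
A/(-43931) - 1269/h = 5750/(-43931) - 1269/(-29152) = 5750*(-1/43931) - 1269*(-1/29152) = -5750/43931 + 1269/29152 = -111875561/1280676512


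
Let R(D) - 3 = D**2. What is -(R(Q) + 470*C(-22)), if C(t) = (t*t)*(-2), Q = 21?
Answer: 454516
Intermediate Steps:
C(t) = -2*t**2 (C(t) = t**2*(-2) = -2*t**2)
R(D) = 3 + D**2
-(R(Q) + 470*C(-22)) = -((3 + 21**2) + 470*(-2*(-22)**2)) = -((3 + 441) + 470*(-2*484)) = -(444 + 470*(-968)) = -(444 - 454960) = -1*(-454516) = 454516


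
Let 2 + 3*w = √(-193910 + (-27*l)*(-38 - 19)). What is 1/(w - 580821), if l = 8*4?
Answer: -1742465/1012061473629 - I*√144662/1012061473629 ≈ -1.7217e-6 - 3.7581e-10*I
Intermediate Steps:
l = 32
w = -⅔ + I*√144662/3 (w = -⅔ + √(-193910 + (-27*32)*(-38 - 19))/3 = -⅔ + √(-193910 - 864*(-57))/3 = -⅔ + √(-193910 + 49248)/3 = -⅔ + √(-144662)/3 = -⅔ + (I*√144662)/3 = -⅔ + I*√144662/3 ≈ -0.66667 + 126.78*I)
1/(w - 580821) = 1/((-⅔ + I*√144662/3) - 580821) = 1/(-1742465/3 + I*√144662/3)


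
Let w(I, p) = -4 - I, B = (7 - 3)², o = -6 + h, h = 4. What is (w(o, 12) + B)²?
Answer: 196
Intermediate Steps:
o = -2 (o = -6 + 4 = -2)
B = 16 (B = 4² = 16)
(w(o, 12) + B)² = ((-4 - 1*(-2)) + 16)² = ((-4 + 2) + 16)² = (-2 + 16)² = 14² = 196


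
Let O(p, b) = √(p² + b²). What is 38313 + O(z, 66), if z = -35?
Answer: 38313 + √5581 ≈ 38388.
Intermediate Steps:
O(p, b) = √(b² + p²)
38313 + O(z, 66) = 38313 + √(66² + (-35)²) = 38313 + √(4356 + 1225) = 38313 + √5581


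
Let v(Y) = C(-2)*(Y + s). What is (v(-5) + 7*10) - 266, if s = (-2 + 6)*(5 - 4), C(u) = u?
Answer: -194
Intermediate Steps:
s = 4 (s = 4*1 = 4)
v(Y) = -8 - 2*Y (v(Y) = -2*(Y + 4) = -2*(4 + Y) = -8 - 2*Y)
(v(-5) + 7*10) - 266 = ((-8 - 2*(-5)) + 7*10) - 266 = ((-8 + 10) + 70) - 266 = (2 + 70) - 266 = 72 - 266 = -194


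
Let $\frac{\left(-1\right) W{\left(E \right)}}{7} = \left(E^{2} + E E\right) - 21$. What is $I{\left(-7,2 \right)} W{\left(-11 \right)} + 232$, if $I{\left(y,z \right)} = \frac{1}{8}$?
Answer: $\frac{309}{8} \approx 38.625$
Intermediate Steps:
$I{\left(y,z \right)} = \frac{1}{8}$
$W{\left(E \right)} = 147 - 14 E^{2}$ ($W{\left(E \right)} = - 7 \left(\left(E^{2} + E E\right) - 21\right) = - 7 \left(\left(E^{2} + E^{2}\right) - 21\right) = - 7 \left(2 E^{2} - 21\right) = - 7 \left(-21 + 2 E^{2}\right) = 147 - 14 E^{2}$)
$I{\left(-7,2 \right)} W{\left(-11 \right)} + 232 = \frac{147 - 14 \left(-11\right)^{2}}{8} + 232 = \frac{147 - 1694}{8} + 232 = \frac{1}{8} \left(-1547\right) + 232 = - \frac{1547}{8} + 232 = \frac{309}{8}$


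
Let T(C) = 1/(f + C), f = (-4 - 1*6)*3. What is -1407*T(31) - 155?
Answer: -1562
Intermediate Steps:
f = -30 (f = (-4 - 6)*3 = -10*3 = -30)
T(C) = 1/(-30 + C)
-1407*T(31) - 155 = -1407/(-30 + 31) - 155 = -1407/1 - 155 = -1407*1 - 155 = -1407 - 155 = -1562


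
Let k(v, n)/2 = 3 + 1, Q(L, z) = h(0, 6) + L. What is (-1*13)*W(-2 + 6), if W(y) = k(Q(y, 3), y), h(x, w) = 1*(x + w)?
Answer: -104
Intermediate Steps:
h(x, w) = w + x (h(x, w) = 1*(w + x) = w + x)
Q(L, z) = 6 + L (Q(L, z) = (6 + 0) + L = 6 + L)
k(v, n) = 8 (k(v, n) = 2*(3 + 1) = 2*4 = 8)
W(y) = 8
(-1*13)*W(-2 + 6) = -1*13*8 = -13*8 = -104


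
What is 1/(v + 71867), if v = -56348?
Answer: 1/15519 ≈ 6.4437e-5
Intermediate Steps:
1/(v + 71867) = 1/(-56348 + 71867) = 1/15519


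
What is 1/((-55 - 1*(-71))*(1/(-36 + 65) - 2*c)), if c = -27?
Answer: 29/25072 ≈ 0.0011567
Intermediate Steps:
1/((-55 - 1*(-71))*(1/(-36 + 65) - 2*c)) = 1/((-55 - 1*(-71))*(1/(-36 + 65) - 2*(-27))) = 1/((-55 + 71)*(1/29 + 54)) = 1/(16*(1/29 + 54)) = 1/(16*(1567/29)) = 1/(25072/29) = 29/25072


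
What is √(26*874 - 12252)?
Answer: 2*√2618 ≈ 102.33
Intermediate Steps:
√(26*874 - 12252) = √(22724 - 12252) = √10472 = 2*√2618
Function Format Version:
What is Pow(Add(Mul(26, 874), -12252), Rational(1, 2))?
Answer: Mul(2, Pow(2618, Rational(1, 2))) ≈ 102.33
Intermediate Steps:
Pow(Add(Mul(26, 874), -12252), Rational(1, 2)) = Pow(Add(22724, -12252), Rational(1, 2)) = Pow(10472, Rational(1, 2)) = Mul(2, Pow(2618, Rational(1, 2)))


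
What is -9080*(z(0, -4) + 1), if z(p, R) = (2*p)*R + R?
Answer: 27240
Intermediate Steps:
z(p, R) = R + 2*R*p (z(p, R) = 2*R*p + R = R + 2*R*p)
-9080*(z(0, -4) + 1) = -9080*(-4*(1 + 2*0) + 1) = -9080*(-4*(1 + 0) + 1) = -9080*(-4*1 + 1) = -9080*(-4 + 1) = -9080*(-3) = -1816*(-15) = 27240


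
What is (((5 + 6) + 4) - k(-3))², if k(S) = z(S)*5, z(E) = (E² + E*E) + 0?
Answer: 5625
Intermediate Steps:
z(E) = 2*E² (z(E) = (E² + E²) + 0 = 2*E² + 0 = 2*E²)
k(S) = 10*S² (k(S) = (2*S²)*5 = 10*S²)
(((5 + 6) + 4) - k(-3))² = (((5 + 6) + 4) - 10*(-3)²)² = ((11 + 4) - 10*9)² = (15 - 1*90)² = (15 - 90)² = (-75)² = 5625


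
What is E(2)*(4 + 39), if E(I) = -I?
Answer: -86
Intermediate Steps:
E(2)*(4 + 39) = (-1*2)*(4 + 39) = -2*43 = -86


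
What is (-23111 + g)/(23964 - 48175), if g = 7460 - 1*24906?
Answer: 3687/2201 ≈ 1.6751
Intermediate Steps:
g = -17446 (g = 7460 - 24906 = -17446)
(-23111 + g)/(23964 - 48175) = (-23111 - 17446)/(23964 - 48175) = -40557/(-24211) = -40557*(-1/24211) = 3687/2201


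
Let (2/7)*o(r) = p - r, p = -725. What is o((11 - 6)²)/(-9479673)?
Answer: 125/451413 ≈ 0.00027691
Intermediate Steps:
o(r) = -5075/2 - 7*r/2 (o(r) = 7*(-725 - r)/2 = -5075/2 - 7*r/2)
o((11 - 6)²)/(-9479673) = (-5075/2 - 7*(11 - 6)²/2)/(-9479673) = (-5075/2 - 7/2*5²)*(-1/9479673) = (-5075/2 - 7/2*25)*(-1/9479673) = (-5075/2 - 175/2)*(-1/9479673) = -2625*(-1/9479673) = 125/451413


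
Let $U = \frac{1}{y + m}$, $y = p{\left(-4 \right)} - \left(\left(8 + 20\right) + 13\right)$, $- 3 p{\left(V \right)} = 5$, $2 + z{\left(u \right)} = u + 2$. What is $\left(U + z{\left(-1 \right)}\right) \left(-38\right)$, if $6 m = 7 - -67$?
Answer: $\frac{3572}{91} \approx 39.253$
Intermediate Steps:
$z{\left(u \right)} = u$ ($z{\left(u \right)} = -2 + \left(u + 2\right) = -2 + \left(2 + u\right) = u$)
$p{\left(V \right)} = - \frac{5}{3}$ ($p{\left(V \right)} = \left(- \frac{1}{3}\right) 5 = - \frac{5}{3}$)
$m = \frac{37}{3}$ ($m = \frac{7 - -67}{6} = \frac{7 + 67}{6} = \frac{1}{6} \cdot 74 = \frac{37}{3} \approx 12.333$)
$y = - \frac{128}{3}$ ($y = - \frac{5}{3} - \left(\left(8 + 20\right) + 13\right) = - \frac{5}{3} - \left(28 + 13\right) = - \frac{5}{3} - 41 = - \frac{128}{3} \approx -42.667$)
$U = - \frac{3}{91}$ ($U = \frac{1}{- \frac{128}{3} + \frac{37}{3}} = \frac{1}{- \frac{91}{3}} = - \frac{3}{91} \approx -0.032967$)
$\left(U + z{\left(-1 \right)}\right) \left(-38\right) = \left(- \frac{3}{91} - 1\right) \left(-38\right) = \left(- \frac{94}{91}\right) \left(-38\right) = \frac{3572}{91}$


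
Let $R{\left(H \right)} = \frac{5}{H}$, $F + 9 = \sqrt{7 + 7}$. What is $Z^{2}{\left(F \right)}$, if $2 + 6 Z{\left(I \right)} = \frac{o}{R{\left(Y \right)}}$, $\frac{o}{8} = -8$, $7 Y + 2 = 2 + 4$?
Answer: $\frac{26569}{11025} \approx 2.4099$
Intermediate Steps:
$Y = \frac{4}{7}$ ($Y = - \frac{2}{7} + \frac{2 + 4}{7} = - \frac{2}{7} + \frac{1}{7} \cdot 6 = - \frac{2}{7} + \frac{6}{7} = \frac{4}{7} \approx 0.57143$)
$F = -9 + \sqrt{14}$ ($F = -9 + \sqrt{7 + 7} = -9 + \sqrt{14} \approx -5.2583$)
$o = -64$ ($o = 8 \left(-8\right) = -64$)
$Z{\left(I \right)} = - \frac{163}{105}$ ($Z{\left(I \right)} = - \frac{1}{3} + \frac{\left(-64\right) \frac{1}{5 \frac{1}{\frac{4}{7}}}}{6} = - \frac{1}{3} + \frac{\left(-64\right) \frac{1}{5 \cdot \frac{7}{4}}}{6} = - \frac{1}{3} + \frac{\left(-64\right) \frac{1}{\frac{35}{4}}}{6} = - \frac{1}{3} + \frac{\left(-64\right) \frac{4}{35}}{6} = - \frac{1}{3} + \frac{1}{6} \left(- \frac{256}{35}\right) = - \frac{1}{3} - \frac{128}{105} = - \frac{163}{105}$)
$Z^{2}{\left(F \right)} = \left(- \frac{163}{105}\right)^{2} = \frac{26569}{11025}$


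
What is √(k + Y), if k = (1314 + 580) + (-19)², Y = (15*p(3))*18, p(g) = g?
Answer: √3065 ≈ 55.362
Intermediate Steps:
Y = 810 (Y = (15*3)*18 = 45*18 = 810)
k = 2255 (k = 1894 + 361 = 2255)
√(k + Y) = √(2255 + 810) = √3065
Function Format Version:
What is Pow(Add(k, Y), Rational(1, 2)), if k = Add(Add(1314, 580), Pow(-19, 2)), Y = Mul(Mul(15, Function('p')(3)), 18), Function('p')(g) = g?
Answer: Pow(3065, Rational(1, 2)) ≈ 55.362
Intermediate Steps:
Y = 810 (Y = Mul(Mul(15, 3), 18) = Mul(45, 18) = 810)
k = 2255 (k = Add(1894, 361) = 2255)
Pow(Add(k, Y), Rational(1, 2)) = Pow(Add(2255, 810), Rational(1, 2)) = Pow(3065, Rational(1, 2))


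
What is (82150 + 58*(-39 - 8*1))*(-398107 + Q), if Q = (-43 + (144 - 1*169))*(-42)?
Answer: -31392415424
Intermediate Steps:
Q = 2856 (Q = (-43 + (144 - 169))*(-42) = (-43 - 25)*(-42) = -68*(-42) = 2856)
(82150 + 58*(-39 - 8*1))*(-398107 + Q) = (82150 + 58*(-39 - 8*1))*(-398107 + 2856) = (82150 + 58*(-39 - 8))*(-395251) = (82150 + 58*(-47))*(-395251) = (82150 - 2726)*(-395251) = 79424*(-395251) = -31392415424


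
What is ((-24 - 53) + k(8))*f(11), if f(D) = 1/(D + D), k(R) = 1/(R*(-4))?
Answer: -2465/704 ≈ -3.5014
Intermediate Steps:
k(R) = -1/(4*R) (k(R) = 1/(-4*R) = -1/(4*R))
f(D) = 1/(2*D)
((-24 - 53) + k(8))*f(11) = ((-24 - 53) - ¼/8)*((½)/11) = (-77 - ¼*⅛)*((½)*(1/11)) = (-77 - 1/32)*(1/22) = -2465/32*1/22 = -2465/704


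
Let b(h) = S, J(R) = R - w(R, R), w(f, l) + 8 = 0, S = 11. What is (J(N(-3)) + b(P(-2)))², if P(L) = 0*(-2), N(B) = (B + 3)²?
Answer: 361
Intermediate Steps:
w(f, l) = -8 (w(f, l) = -8 + 0 = -8)
N(B) = (3 + B)²
P(L) = 0
J(R) = 8 + R (J(R) = R - 1*(-8) = R + 8 = 8 + R)
b(h) = 11
(J(N(-3)) + b(P(-2)))² = ((8 + (3 - 3)²) + 11)² = ((8 + 0²) + 11)² = ((8 + 0) + 11)² = (8 + 11)² = 19² = 361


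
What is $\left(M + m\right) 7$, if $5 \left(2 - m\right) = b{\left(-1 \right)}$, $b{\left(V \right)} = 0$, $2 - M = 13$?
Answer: $-63$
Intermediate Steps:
$M = -11$ ($M = 2 - 13 = -11$)
$m = 2$ ($m = 2 - 0 = 2 + 0 = 2$)
$\left(M + m\right) 7 = \left(-11 + 2\right) 7 = \left(-9\right) 7 = -63$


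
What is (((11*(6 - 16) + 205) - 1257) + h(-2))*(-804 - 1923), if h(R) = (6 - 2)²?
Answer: 3125142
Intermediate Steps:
h(R) = 16 (h(R) = 4² = 16)
(((11*(6 - 16) + 205) - 1257) + h(-2))*(-804 - 1923) = (((11*(6 - 16) + 205) - 1257) + 16)*(-804 - 1923) = (((11*(-10) + 205) - 1257) + 16)*(-2727) = (((-110 + 205) - 1257) + 16)*(-2727) = ((95 - 1257) + 16)*(-2727) = (-1162 + 16)*(-2727) = -1146*(-2727) = 3125142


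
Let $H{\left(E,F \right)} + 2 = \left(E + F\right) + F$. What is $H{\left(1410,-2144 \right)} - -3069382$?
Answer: $3066502$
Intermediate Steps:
$H{\left(E,F \right)} = -2 + E + 2 F$ ($H{\left(E,F \right)} = -2 + \left(\left(E + F\right) + F\right) = -2 + \left(E + 2 F\right) = -2 + E + 2 F$)
$H{\left(1410,-2144 \right)} - -3069382 = \left(-2 + 1410 + 2 \left(-2144\right)\right) - -3069382 = \left(-2 + 1410 - 4288\right) + 3069382 = -2880 + 3069382 = 3066502$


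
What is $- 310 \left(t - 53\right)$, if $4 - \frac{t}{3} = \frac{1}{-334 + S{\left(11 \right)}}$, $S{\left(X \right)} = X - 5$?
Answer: $\frac{2083975}{164} \approx 12707.0$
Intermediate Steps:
$S{\left(X \right)} = -5 + X$ ($S{\left(X \right)} = X - 5 = -5 + X$)
$t = \frac{3939}{328}$ ($t = 12 - \frac{3}{-334 + \left(-5 + 11\right)} = 12 - \frac{3}{-334 + 6} = 12 - \frac{3}{-328} = 12 - - \frac{3}{328} = 12 + \frac{3}{328} = \frac{3939}{328} \approx 12.009$)
$- 310 \left(t - 53\right) = - 310 \left(\frac{3939}{328} - 53\right) = \left(-310\right) \left(- \frac{13445}{328}\right) = \frac{2083975}{164}$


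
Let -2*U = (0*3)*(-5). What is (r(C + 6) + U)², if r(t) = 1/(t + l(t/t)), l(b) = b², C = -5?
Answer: ¼ ≈ 0.25000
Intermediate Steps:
r(t) = 1/(1 + t) (r(t) = 1/(t + (t/t)²) = 1/(t + 1²) = 1/(t + 1) = 1/(1 + t))
U = 0 (U = -0*3*(-5)/2 = -0*(-5) = -½*0 = 0)
(r(C + 6) + U)² = (1/(1 + (-5 + 6)) + 0)² = (1/(1 + 1) + 0)² = (1/2 + 0)² = (½ + 0)² = (½)² = ¼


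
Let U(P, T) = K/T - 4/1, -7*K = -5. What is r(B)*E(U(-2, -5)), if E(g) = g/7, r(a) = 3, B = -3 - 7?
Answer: -87/49 ≈ -1.7755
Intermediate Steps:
K = 5/7 (K = -1/7*(-5) = 5/7 ≈ 0.71429)
U(P, T) = -4 + 5/(7*T) (U(P, T) = 5/(7*T) - 4/1 = 5/(7*T) - 4*1 = 5/(7*T) - 4 = -4 + 5/(7*T))
B = -10
E(g) = g/7 (E(g) = g*(1/7) = g/7)
r(B)*E(U(-2, -5)) = 3*((-4 + (5/7)/(-5))/7) = 3*((-4 + (5/7)*(-1/5))/7) = 3*((-4 - 1/7)/7) = 3*((1/7)*(-29/7)) = 3*(-29/49) = -87/49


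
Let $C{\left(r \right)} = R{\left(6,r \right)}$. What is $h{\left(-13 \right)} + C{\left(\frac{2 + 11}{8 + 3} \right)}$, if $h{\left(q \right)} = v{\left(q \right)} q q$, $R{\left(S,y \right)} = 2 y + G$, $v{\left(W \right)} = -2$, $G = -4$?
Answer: $- \frac{3736}{11} \approx -339.64$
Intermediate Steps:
$R{\left(S,y \right)} = -4 + 2 y$ ($R{\left(S,y \right)} = 2 y - 4 = -4 + 2 y$)
$h{\left(q \right)} = - 2 q^{2}$ ($h{\left(q \right)} = - 2 q q = - 2 q^{2}$)
$C{\left(r \right)} = -4 + 2 r$
$h{\left(-13 \right)} + C{\left(\frac{2 + 11}{8 + 3} \right)} = - 2 \left(-13\right)^{2} - \left(4 - 2 \frac{2 + 11}{8 + 3}\right) = \left(-2\right) 169 - \left(4 - 2 \cdot \frac{13}{11}\right) = -338 - \left(4 - 2 \cdot 13 \cdot \frac{1}{11}\right) = -338 + \left(-4 + 2 \cdot \frac{13}{11}\right) = -338 + \left(-4 + \frac{26}{11}\right) = -338 - \frac{18}{11} = - \frac{3736}{11}$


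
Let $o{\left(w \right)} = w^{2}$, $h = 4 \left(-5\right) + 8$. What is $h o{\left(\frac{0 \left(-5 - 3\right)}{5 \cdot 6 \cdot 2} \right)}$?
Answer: $0$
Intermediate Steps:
$h = -12$ ($h = -20 + 8 = -12$)
$h o{\left(\frac{0 \left(-5 - 3\right)}{5 \cdot 6 \cdot 2} \right)} = - 12 \left(\frac{0 \left(-5 - 3\right)}{5 \cdot 6 \cdot 2}\right)^{2} = - 12 \left(\frac{0 \left(-5 - 3\right)}{30 \cdot 2}\right)^{2} = - 12 \left(\frac{0 \left(-8\right)}{60}\right)^{2} = - 12 \left(0 \cdot \frac{1}{60}\right)^{2} = - 12 \cdot 0^{2} = \left(-12\right) 0 = 0$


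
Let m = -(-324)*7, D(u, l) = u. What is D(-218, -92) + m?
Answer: 2050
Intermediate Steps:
m = 2268 (m = -54*(-42) = 2268)
D(-218, -92) + m = -218 + 2268 = 2050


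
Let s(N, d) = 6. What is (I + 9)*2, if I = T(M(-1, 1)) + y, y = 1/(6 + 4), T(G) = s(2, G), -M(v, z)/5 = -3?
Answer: 151/5 ≈ 30.200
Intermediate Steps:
M(v, z) = 15 (M(v, z) = -5*(-3) = 15)
T(G) = 6
y = ⅒ (y = 1/10 = ⅒ ≈ 0.10000)
I = 61/10 (I = 6 + ⅒ = 61/10 ≈ 6.1000)
(I + 9)*2 = (61/10 + 9)*2 = (151/10)*2 = 151/5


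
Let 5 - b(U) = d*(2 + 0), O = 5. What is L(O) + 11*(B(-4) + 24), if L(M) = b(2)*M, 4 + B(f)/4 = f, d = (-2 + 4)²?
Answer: -103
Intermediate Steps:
d = 4 (d = 2² = 4)
B(f) = -16 + 4*f
b(U) = -3 (b(U) = 5 - 4*(2 + 0) = 5 - 4*2 = 5 - 1*8 = 5 - 8 = -3)
L(M) = -3*M
L(O) + 11*(B(-4) + 24) = -3*5 + 11*((-16 + 4*(-4)) + 24) = -15 + 11*((-16 - 16) + 24) = -15 + 11*(-32 + 24) = -15 + 11*(-8) = -15 - 88 = -103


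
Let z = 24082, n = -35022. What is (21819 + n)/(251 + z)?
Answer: -4401/8111 ≈ -0.54260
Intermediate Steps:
(21819 + n)/(251 + z) = (21819 - 35022)/(251 + 24082) = -13203/24333 = -13203*1/24333 = -4401/8111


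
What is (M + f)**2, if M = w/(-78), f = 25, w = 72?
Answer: 97969/169 ≈ 579.70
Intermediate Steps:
M = -12/13 (M = 72/(-78) = 72*(-1/78) = -12/13 ≈ -0.92308)
(M + f)**2 = (-12/13 + 25)**2 = (313/13)**2 = 97969/169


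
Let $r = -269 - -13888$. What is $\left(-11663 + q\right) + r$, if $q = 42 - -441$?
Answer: $2439$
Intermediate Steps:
$q = 483$ ($q = 42 + 441 = 483$)
$r = 13619$ ($r = -269 + 13888 = 13619$)
$\left(-11663 + q\right) + r = \left(-11663 + 483\right) + 13619 = -11180 + 13619 = 2439$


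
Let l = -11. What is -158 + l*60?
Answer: -818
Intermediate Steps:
-158 + l*60 = -158 - 11*60 = -158 - 660 = -818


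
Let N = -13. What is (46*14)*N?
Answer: -8372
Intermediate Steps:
(46*14)*N = (46*14)*(-13) = 644*(-13) = -8372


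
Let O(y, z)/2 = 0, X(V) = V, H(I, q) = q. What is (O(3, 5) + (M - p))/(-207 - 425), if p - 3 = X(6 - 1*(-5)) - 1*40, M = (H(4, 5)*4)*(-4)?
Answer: 27/316 ≈ 0.085443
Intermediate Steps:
M = -80 (M = (5*4)*(-4) = 20*(-4) = -80)
O(y, z) = 0 (O(y, z) = 2*0 = 0)
p = -26 (p = 3 + ((6 - 1*(-5)) - 1*40) = 3 + ((6 + 5) - 40) = 3 + (11 - 40) = 3 - 29 = -26)
(O(3, 5) + (M - p))/(-207 - 425) = (0 + (-80 - 1*(-26)))/(-207 - 425) = (0 + (-80 + 26))/(-632) = (0 - 54)*(-1/632) = -54*(-1/632) = 27/316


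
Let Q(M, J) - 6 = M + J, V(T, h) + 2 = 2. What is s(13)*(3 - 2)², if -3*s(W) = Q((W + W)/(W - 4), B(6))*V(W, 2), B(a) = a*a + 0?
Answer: 0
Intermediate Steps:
V(T, h) = 0 (V(T, h) = -2 + 2 = 0)
B(a) = a² (B(a) = a² + 0 = a²)
Q(M, J) = 6 + J + M (Q(M, J) = 6 + (M + J) = 6 + (J + M) = 6 + J + M)
s(W) = 0 (s(W) = -(6 + 6² + (W + W)/(W - 4))*0/3 = -(6 + 36 + (2*W)/(-4 + W))*0/3 = -(6 + 36 + 2*W/(-4 + W))*0/3 = -(42 + 2*W/(-4 + W))*0/3 = -⅓*0 = 0)
s(13)*(3 - 2)² = 0*(3 - 2)² = 0*1² = 0*1 = 0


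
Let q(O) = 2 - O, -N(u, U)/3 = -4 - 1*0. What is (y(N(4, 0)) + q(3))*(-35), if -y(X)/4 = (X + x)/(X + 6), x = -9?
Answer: 175/3 ≈ 58.333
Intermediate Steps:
N(u, U) = 12 (N(u, U) = -3*(-4 - 1*0) = -3*(-4 + 0) = -3*(-4) = 12)
y(X) = -4*(-9 + X)/(6 + X) (y(X) = -4*(X - 9)/(X + 6) = -4*(-9 + X)/(6 + X))
(y(N(4, 0)) + q(3))*(-35) = (4*(9 - 1*12)/(6 + 12) + (2 - 1*3))*(-35) = (4*(9 - 12)/18 + (2 - 3))*(-35) = (4*(1/18)*(-3) - 1)*(-35) = (-⅔ - 1)*(-35) = -5/3*(-35) = 175/3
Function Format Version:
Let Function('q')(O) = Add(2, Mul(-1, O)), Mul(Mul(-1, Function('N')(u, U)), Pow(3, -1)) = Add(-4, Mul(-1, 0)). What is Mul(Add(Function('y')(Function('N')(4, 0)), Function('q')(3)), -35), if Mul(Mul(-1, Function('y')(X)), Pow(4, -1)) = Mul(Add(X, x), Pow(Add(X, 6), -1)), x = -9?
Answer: Rational(175, 3) ≈ 58.333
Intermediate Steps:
Function('N')(u, U) = 12 (Function('N')(u, U) = Mul(-3, Add(-4, Mul(-1, 0))) = Mul(-3, Add(-4, 0)) = Mul(-3, -4) = 12)
Function('y')(X) = Mul(-4, Pow(Add(6, X), -1), Add(-9, X)) (Function('y')(X) = Mul(-4, Mul(Add(X, -9), Pow(Add(X, 6), -1))) = Mul(-4, Mul(Add(-9, X), Pow(Add(6, X), -1))) = Mul(-4, Mul(Pow(Add(6, X), -1), Add(-9, X))) = Mul(-4, Pow(Add(6, X), -1), Add(-9, X)))
Mul(Add(Function('y')(Function('N')(4, 0)), Function('q')(3)), -35) = Mul(Add(Mul(4, Pow(Add(6, 12), -1), Add(9, Mul(-1, 12))), Add(2, Mul(-1, 3))), -35) = Mul(Add(Mul(4, Pow(18, -1), Add(9, -12)), Add(2, -3)), -35) = Mul(Add(Mul(4, Rational(1, 18), -3), -1), -35) = Mul(Add(Rational(-2, 3), -1), -35) = Mul(Rational(-5, 3), -35) = Rational(175, 3)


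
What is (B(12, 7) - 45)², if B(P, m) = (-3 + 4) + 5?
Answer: 1521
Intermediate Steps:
B(P, m) = 6 (B(P, m) = 1 + 5 = 6)
(B(12, 7) - 45)² = (6 - 45)² = (-39)² = 1521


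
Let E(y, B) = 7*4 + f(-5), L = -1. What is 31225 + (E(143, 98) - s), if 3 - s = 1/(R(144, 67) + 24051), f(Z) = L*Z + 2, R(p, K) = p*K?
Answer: 1053329644/33699 ≈ 31257.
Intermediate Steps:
R(p, K) = K*p
f(Z) = 2 - Z (f(Z) = -Z + 2 = 2 - Z)
s = 101096/33699 (s = 3 - 1/(67*144 + 24051) = 3 - 1/(9648 + 24051) = 3 - 1/33699 = 101096/33699 ≈ 3.0000)
E(y, B) = 35 (E(y, B) = 7*4 + (2 - 1*(-5)) = 28 + (2 + 5) = 28 + 7 = 35)
31225 + (E(143, 98) - s) = 31225 + (35 - 1*101096/33699) = 31225 + (35 - 101096/33699) = 31225 + 1078369/33699 = 1053329644/33699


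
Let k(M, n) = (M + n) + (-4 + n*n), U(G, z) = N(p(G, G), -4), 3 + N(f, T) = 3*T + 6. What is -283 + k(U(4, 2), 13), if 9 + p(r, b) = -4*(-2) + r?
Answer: -114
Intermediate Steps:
p(r, b) = -1 + r (p(r, b) = -9 + (-4*(-2) + r) = -9 + (8 + r) = -1 + r)
N(f, T) = 3 + 3*T (N(f, T) = -3 + (3*T + 6) = -3 + (6 + 3*T) = 3 + 3*T)
U(G, z) = -9 (U(G, z) = 3 + 3*(-4) = 3 - 12 = -9)
k(M, n) = -4 + M + n + n**2 (k(M, n) = (M + n) + (-4 + n**2) = -4 + M + n + n**2)
-283 + k(U(4, 2), 13) = -283 + (-4 - 9 + 13 + 13**2) = -283 + (-4 - 9 + 13 + 169) = -283 + 169 = -114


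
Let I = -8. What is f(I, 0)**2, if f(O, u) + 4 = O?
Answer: 144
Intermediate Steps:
f(O, u) = -4 + O
f(I, 0)**2 = (-4 - 8)**2 = (-12)**2 = 144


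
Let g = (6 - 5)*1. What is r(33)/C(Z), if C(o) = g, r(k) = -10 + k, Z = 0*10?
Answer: 23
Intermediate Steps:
Z = 0
g = 1 (g = 1*1 = 1)
C(o) = 1
r(33)/C(Z) = (-10 + 33)/1 = 23*1 = 23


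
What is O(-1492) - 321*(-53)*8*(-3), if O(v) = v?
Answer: -409804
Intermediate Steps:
O(-1492) - 321*(-53)*8*(-3) = -1492 - 321*(-53)*8*(-3) = -1492 - (-17013)*(-24) = -1492 - 1*408312 = -1492 - 408312 = -409804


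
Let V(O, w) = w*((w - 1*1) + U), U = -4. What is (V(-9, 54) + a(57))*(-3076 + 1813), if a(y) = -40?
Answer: -3291378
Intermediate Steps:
V(O, w) = w*(-5 + w) (V(O, w) = w*((w - 1*1) - 4) = w*((w - 1) - 4) = w*((-1 + w) - 4) = w*(-5 + w))
(V(-9, 54) + a(57))*(-3076 + 1813) = (54*(-5 + 54) - 40)*(-3076 + 1813) = (54*49 - 40)*(-1263) = (2646 - 40)*(-1263) = 2606*(-1263) = -3291378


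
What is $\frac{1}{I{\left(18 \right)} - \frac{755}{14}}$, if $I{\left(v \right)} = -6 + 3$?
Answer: $- \frac{14}{797} \approx -0.017566$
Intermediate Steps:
$I{\left(v \right)} = -3$
$\frac{1}{I{\left(18 \right)} - \frac{755}{14}} = \frac{1}{-3 - \frac{755}{14}} = \frac{1}{- \frac{797}{14}} = - \frac{14}{797}$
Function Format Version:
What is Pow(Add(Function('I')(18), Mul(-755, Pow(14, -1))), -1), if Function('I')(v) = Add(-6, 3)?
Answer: Rational(-14, 797) ≈ -0.017566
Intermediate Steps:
Function('I')(v) = -3
Pow(Add(Function('I')(18), Mul(-755, Pow(14, -1))), -1) = Pow(Add(-3, Mul(-755, Pow(14, -1))), -1) = Pow(Add(-3, Mul(-755, Rational(1, 14))), -1) = Pow(Add(-3, Rational(-755, 14)), -1) = Pow(Rational(-797, 14), -1) = Rational(-14, 797)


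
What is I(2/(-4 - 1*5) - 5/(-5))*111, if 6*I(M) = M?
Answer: 259/18 ≈ 14.389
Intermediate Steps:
I(M) = M/6
I(2/(-4 - 1*5) - 5/(-5))*111 = ((2/(-4 - 1*5) - 5/(-5))/6)*111 = ((2/(-4 - 5) - 5*(-⅕))/6)*111 = ((2/(-9) + 1)/6)*111 = ((2*(-⅑) + 1)/6)*111 = ((-2/9 + 1)/6)*111 = ((⅙)*(7/9))*111 = (7/54)*111 = 259/18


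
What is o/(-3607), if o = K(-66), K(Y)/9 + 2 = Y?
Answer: 612/3607 ≈ 0.16967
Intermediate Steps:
K(Y) = -18 + 9*Y
o = -612 (o = -18 + 9*(-66) = -18 - 594 = -612)
o/(-3607) = -612/(-3607) = -612*(-1/3607) = 612/3607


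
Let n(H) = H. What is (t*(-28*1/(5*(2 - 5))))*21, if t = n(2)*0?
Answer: 0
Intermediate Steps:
t = 0 (t = 2*0 = 0)
(t*(-28*1/(5*(2 - 5))))*21 = (0*(-28*1/(5*(2 - 5))))*21 = (0*(-28/(5*(-3))))*21 = (0*(-28/(-15)))*21 = (0*(-28*(-1/15)))*21 = (0*(28/15))*21 = 0*21 = 0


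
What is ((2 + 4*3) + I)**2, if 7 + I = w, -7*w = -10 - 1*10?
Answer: 4761/49 ≈ 97.163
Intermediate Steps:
w = 20/7 (w = -(-10 - 1*10)/7 = -(-10 - 10)/7 = -1/7*(-20) = 20/7 ≈ 2.8571)
I = -29/7 (I = -7 + 20/7 = -29/7 ≈ -4.1429)
((2 + 4*3) + I)**2 = ((2 + 4*3) - 29/7)**2 = ((2 + 12) - 29/7)**2 = (14 - 29/7)**2 = (69/7)**2 = 4761/49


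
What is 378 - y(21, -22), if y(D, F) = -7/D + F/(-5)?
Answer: 5609/15 ≈ 373.93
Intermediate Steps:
y(D, F) = -7/D - F/5 (y(D, F) = -7/D + F*(-1/5) = -7/D - F/5)
378 - y(21, -22) = 378 - (-7/21 - 1/5*(-22)) = 378 - (-7*1/21 + 22/5) = 378 - (-1/3 + 22/5) = 378 - 1*61/15 = 378 - 61/15 = 5609/15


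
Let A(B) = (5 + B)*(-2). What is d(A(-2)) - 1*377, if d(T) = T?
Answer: -383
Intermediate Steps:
A(B) = -10 - 2*B
d(A(-2)) - 1*377 = (-10 - 2*(-2)) - 1*377 = (-10 + 4) - 377 = -6 - 377 = -383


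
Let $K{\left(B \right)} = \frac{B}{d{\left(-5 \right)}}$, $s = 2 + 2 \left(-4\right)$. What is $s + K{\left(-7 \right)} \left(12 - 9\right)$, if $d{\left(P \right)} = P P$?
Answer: $- \frac{171}{25} \approx -6.84$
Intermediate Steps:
$s = -6$ ($s = 2 - 8 = -6$)
$d{\left(P \right)} = P^{2}$
$K{\left(B \right)} = \frac{B}{25}$ ($K{\left(B \right)} = \frac{B}{\left(-5\right)^{2}} = \frac{B}{25}$)
$s + K{\left(-7 \right)} \left(12 - 9\right) = -6 + \frac{1}{25} \left(-7\right) \left(12 - 9\right) = -6 - \frac{21}{25} = - \frac{171}{25}$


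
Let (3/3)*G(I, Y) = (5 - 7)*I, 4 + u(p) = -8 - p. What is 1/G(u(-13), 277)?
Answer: -½ ≈ -0.50000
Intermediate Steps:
u(p) = -12 - p (u(p) = -4 + (-8 - p) = -12 - p)
G(I, Y) = -2*I (G(I, Y) = (5 - 7)*I = -2*I)
1/G(u(-13), 277) = 1/(-2*(-12 - 1*(-13))) = 1/(-2*(-12 + 13)) = 1/(-2*1) = 1/(-2) = -½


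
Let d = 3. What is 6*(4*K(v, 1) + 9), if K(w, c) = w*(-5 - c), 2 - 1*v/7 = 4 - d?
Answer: -954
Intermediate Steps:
v = 7 (v = 14 - 7*(4 - 1*3) = 14 - 7*(4 - 3) = 14 - 7*1 = 14 - 7 = 7)
6*(4*K(v, 1) + 9) = 6*(4*(-1*7*(5 + 1)) + 9) = 6*(4*(-1*7*6) + 9) = 6*(4*(-42) + 9) = 6*(-168 + 9) = 6*(-159) = -954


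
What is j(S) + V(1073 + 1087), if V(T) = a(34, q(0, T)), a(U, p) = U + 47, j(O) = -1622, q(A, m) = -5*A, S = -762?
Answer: -1541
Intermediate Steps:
a(U, p) = 47 + U
V(T) = 81 (V(T) = 47 + 34 = 81)
j(S) + V(1073 + 1087) = -1622 + 81 = -1541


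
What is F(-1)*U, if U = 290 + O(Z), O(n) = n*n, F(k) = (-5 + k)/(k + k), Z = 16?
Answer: 1638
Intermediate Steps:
F(k) = (-5 + k)/(2*k) (F(k) = (-5 + k)/((2*k)) = (-5 + k)*(1/(2*k)) = (-5 + k)/(2*k))
O(n) = n²
U = 546 (U = 290 + 16² = 290 + 256 = 546)
F(-1)*U = ((½)*(-5 - 1)/(-1))*546 = ((½)*(-1)*(-6))*546 = 3*546 = 1638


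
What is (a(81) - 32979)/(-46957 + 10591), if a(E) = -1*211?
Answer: 16595/18183 ≈ 0.91267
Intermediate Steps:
a(E) = -211
(a(81) - 32979)/(-46957 + 10591) = (-211 - 32979)/(-46957 + 10591) = -33190/(-36366) = -33190*(-1/36366) = 16595/18183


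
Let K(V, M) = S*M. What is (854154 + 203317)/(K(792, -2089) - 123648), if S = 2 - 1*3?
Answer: -1057471/121559 ≈ -8.6992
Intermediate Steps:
S = -1 (S = 2 - 3 = -1)
K(V, M) = -M
(854154 + 203317)/(K(792, -2089) - 123648) = (854154 + 203317)/(-1*(-2089) - 123648) = 1057471/(2089 - 123648) = 1057471/(-121559) = 1057471*(-1/121559) = -1057471/121559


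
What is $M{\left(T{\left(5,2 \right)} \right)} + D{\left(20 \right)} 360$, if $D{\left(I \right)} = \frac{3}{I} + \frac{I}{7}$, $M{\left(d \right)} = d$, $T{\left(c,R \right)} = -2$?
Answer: $\frac{7564}{7} \approx 1080.6$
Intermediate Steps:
$D{\left(I \right)} = \frac{3}{I} + \frac{I}{7}$ ($D{\left(I \right)} = \frac{3}{I} + I \frac{1}{7} = \frac{3}{I} + \frac{I}{7}$)
$M{\left(T{\left(5,2 \right)} \right)} + D{\left(20 \right)} 360 = -2 + \left(\frac{3}{20} + \frac{1}{7} \cdot 20\right) 360 = -2 + \left(3 \cdot \frac{1}{20} + \frac{20}{7}\right) 360 = -2 + \left(\frac{3}{20} + \frac{20}{7}\right) 360 = -2 + \frac{421}{140} \cdot 360 = -2 + \frac{7578}{7} = \frac{7564}{7}$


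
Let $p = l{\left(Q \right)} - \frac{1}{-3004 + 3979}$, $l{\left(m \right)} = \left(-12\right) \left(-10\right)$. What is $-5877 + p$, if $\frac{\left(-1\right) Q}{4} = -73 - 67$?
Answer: $- \frac{5613076}{975} \approx -5757.0$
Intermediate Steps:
$Q = 560$ ($Q = - 4 \left(-73 - 67\right) = \left(-4\right) \left(-140\right) = 560$)
$l{\left(m \right)} = 120$
$p = \frac{116999}{975}$ ($p = 120 - \frac{1}{-3004 + 3979} = 120 - \frac{1}{975} = \frac{116999}{975} \approx 120.0$)
$-5877 + p = -5877 + \frac{116999}{975} = - \frac{5613076}{975}$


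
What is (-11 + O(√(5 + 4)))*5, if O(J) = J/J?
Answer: -50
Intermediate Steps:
O(J) = 1
(-11 + O(√(5 + 4)))*5 = (-11 + 1)*5 = -10*5 = -50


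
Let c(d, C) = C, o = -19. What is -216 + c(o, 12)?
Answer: -204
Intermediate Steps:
-216 + c(o, 12) = -216 + 12 = -204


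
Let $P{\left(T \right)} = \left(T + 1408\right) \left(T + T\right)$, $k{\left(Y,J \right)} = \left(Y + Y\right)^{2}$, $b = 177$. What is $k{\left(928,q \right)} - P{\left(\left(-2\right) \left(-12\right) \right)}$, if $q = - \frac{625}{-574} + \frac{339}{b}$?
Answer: $3376000$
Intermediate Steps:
$q = \frac{101737}{33866}$ ($q = - \frac{625}{-574} + \frac{339}{177} = \left(-625\right) \left(- \frac{1}{574}\right) + 339 \cdot \frac{1}{177} = \frac{625}{574} + \frac{113}{59} = \frac{101737}{33866} \approx 3.0041$)
$k{\left(Y,J \right)} = 4 Y^{2}$ ($k{\left(Y,J \right)} = \left(2 Y\right)^{2} = 4 Y^{2}$)
$P{\left(T \right)} = 2 T \left(1408 + T\right)$ ($P{\left(T \right)} = \left(1408 + T\right) 2 T = 2 T \left(1408 + T\right)$)
$k{\left(928,q \right)} - P{\left(\left(-2\right) \left(-12\right) \right)} = 4 \cdot 928^{2} - 2 \left(\left(-2\right) \left(-12\right)\right) \left(1408 - -24\right) = 4 \cdot 861184 - 2 \cdot 24 \left(1408 + 24\right) = 3444736 - 2 \cdot 24 \cdot 1432 = 3444736 - 68736 = 3376000$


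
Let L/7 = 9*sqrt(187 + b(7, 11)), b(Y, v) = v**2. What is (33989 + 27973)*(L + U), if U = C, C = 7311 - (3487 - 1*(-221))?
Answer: 223249086 + 7807212*sqrt(77) ≈ 2.9176e+8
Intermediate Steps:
C = 3603 (C = 7311 - (3487 + 221) = 7311 - 1*3708 = 7311 - 3708 = 3603)
L = 126*sqrt(77) (L = 7*(9*sqrt(187 + 11**2)) = 7*(9*sqrt(187 + 121)) = 7*(9*sqrt(308)) = 7*(9*(2*sqrt(77))) = 7*(18*sqrt(77)) = 126*sqrt(77) ≈ 1105.6)
U = 3603
(33989 + 27973)*(L + U) = (33989 + 27973)*(126*sqrt(77) + 3603) = 61962*(3603 + 126*sqrt(77)) = 223249086 + 7807212*sqrt(77)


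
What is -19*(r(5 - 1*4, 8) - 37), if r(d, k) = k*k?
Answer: -513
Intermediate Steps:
r(d, k) = k²
-19*(r(5 - 1*4, 8) - 37) = -19*(8² - 37) = -19*(64 - 37) = -19*27 = -513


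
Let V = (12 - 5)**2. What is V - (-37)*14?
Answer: 567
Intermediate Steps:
V = 49 (V = 7**2 = 49)
V - (-37)*14 = 49 - (-37)*14 = 49 - 1*(-518) = 49 + 518 = 567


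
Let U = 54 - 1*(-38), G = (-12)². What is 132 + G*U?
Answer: 13380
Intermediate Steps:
G = 144
U = 92 (U = 54 + 38 = 92)
132 + G*U = 132 + 144*92 = 132 + 13248 = 13380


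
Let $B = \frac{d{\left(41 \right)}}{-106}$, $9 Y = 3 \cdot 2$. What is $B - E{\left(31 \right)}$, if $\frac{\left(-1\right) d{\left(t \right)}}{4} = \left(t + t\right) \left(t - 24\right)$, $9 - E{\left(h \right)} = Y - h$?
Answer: $\frac{2110}{159} \approx 13.27$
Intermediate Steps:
$Y = \frac{2}{3}$ ($Y = \frac{3 \cdot 2}{9} = \frac{1}{9} \cdot 6 = \frac{2}{3} \approx 0.66667$)
$E{\left(h \right)} = \frac{25}{3} + h$ ($E{\left(h \right)} = 9 - \left(\frac{2}{3} - h\right) = 9 + \left(- \frac{2}{3} + h\right) = \frac{25}{3} + h$)
$d{\left(t \right)} = - 8 t \left(-24 + t\right)$ ($d{\left(t \right)} = - 4 \left(t + t\right) \left(t - 24\right) = - 4 \cdot 2 t \left(-24 + t\right) = - 8 t \left(-24 + t\right)$)
$B = \frac{2788}{53}$ ($B = \frac{8 \cdot 41 \left(24 - 41\right)}{-106} = 8 \cdot 41 \left(24 - 41\right) \left(- \frac{1}{106}\right) = 8 \cdot 41 \left(-17\right) \left(- \frac{1}{106}\right) = \left(-5576\right) \left(- \frac{1}{106}\right) = \frac{2788}{53} \approx 52.604$)
$B - E{\left(31 \right)} = \frac{2788}{53} - \left(\frac{25}{3} + 31\right) = \frac{2788}{53} - \frac{118}{3} = \frac{2110}{159}$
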